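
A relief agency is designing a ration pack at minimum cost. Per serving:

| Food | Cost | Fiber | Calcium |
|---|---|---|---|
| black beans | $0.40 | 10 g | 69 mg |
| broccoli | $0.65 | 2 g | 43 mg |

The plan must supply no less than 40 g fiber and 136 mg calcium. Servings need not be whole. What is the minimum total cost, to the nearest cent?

$1.60

black beans only: max(40/10, 136/69) = 4 servings → $1.60.
broccoli only: max(40/2, 136/43) = 20 servings → $13.00.
black beans + broccoli with both targets exact would need a negative amount; discard.
The minimum over all feasible corners is $1.60.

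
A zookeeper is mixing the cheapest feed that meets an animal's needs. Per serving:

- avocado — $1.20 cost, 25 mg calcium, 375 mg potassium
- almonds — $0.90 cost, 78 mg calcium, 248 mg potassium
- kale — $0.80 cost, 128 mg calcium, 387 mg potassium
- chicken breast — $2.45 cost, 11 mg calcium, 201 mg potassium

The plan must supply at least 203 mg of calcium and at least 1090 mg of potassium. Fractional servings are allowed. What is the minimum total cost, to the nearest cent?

With two linear requirements the optimum uses one or two foods; enumerate the corners.
avocado only: max(203/25, 1090/375) = 8.12 servings → $9.74.
almonds only: max(203/78, 1090/248) = 4.395 servings → $3.96.
kale only: max(203/128, 1090/387) = 2.817 servings → $2.25.
chicken breast only: max(203/11, 1090/201) = 18.45 servings → $45.21.
avocado + almonds with both tight: 1.504 servings and 2.12 servings → $3.71.
avocado + kale with both tight: 1.591 servings and 1.275 servings → $2.93.
avocado + chicken breast: the both-tight solution has a negative serving — not a feasible corner.
almonds + kale: intersection lies outside the first quadrant.
almonds + chicken breast with both tight: 2.225 servings and 2.678 servings → $8.56.
kale + chicken breast with both tight: 1.342 servings and 2.839 servings → $8.03.
Cheapest feasible corner: $2.25.

$2.25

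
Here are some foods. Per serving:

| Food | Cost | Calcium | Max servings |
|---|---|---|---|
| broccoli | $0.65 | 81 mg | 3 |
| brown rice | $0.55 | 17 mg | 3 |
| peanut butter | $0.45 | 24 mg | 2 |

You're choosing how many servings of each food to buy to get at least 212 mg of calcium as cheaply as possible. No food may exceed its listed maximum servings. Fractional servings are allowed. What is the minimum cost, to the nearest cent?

$1.70

Cost per mg of calcium: broccoli $0.0080, peanut butter $0.0187, brown rice $0.0324.
Take 2.617 servings of broccoli: +212.0 mg calcium for $1.70 (total $1.70, still need 0.0 mg).
Filling from the cheapest source first is optimal under one linear minimum: $1.70.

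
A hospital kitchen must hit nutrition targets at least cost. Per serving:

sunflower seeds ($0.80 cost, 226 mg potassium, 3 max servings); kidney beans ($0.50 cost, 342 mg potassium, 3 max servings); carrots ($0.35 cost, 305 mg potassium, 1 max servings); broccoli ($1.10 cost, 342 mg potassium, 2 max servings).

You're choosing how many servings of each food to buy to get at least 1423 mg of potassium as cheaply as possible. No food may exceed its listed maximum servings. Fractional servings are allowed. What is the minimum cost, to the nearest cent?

Cost per mg of potassium: carrots $0.0011, kidney beans $0.0015, broccoli $0.0032, sunflower seeds $0.0035.
Take 1 serving of carrots: +305.0 mg potassium for $0.35 (total $0.35, still need 1118.0 mg).
Take 3 servings of kidney beans: +1026.0 mg potassium for $1.50 (total $1.85, still need 92.0 mg).
Take 0.269 servings of broccoli: +92.0 mg potassium for $0.30 (total $2.15, still need 0.0 mg).
Greedy by cheapest-per-mg is optimal for a single linear constraint, so the minimum cost is $2.15.

$2.15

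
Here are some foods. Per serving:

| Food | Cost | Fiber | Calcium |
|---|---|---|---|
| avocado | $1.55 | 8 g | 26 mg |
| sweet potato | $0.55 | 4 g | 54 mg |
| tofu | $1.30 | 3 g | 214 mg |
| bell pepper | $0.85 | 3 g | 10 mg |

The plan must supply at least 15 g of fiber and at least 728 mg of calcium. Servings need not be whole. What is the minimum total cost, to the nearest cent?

The cheapest plan sits at a corner of the feasible region — with two constraints it uses at most two foods.
avocado only: max(15/8, 728/26) = 28 servings → $43.40.
sweet potato only: max(15/4, 728/54) = 13.48 servings → $7.41.
tofu only: max(15/3, 728/214) = 5 servings → $6.50.
bell pepper only: max(15/3, 728/10) = 72.8 servings → $61.88.
avocado + sweet potato: intersection lies outside the first quadrant.
avocado + tofu with both tight: 0.6279 servings and 3.326 servings → $5.30.
avocado + bell pepper: intersection lies outside the first quadrant.
sweet potato + tofu with both tight: 1.478 servings and 3.029 servings → $4.75.
sweet potato + bell pepper: intersection lies outside the first quadrant.
tofu + bell pepper with both tight: 3.324 servings and 1.676 servings → $5.75.
So the least-cost plan costs $4.75.

$4.75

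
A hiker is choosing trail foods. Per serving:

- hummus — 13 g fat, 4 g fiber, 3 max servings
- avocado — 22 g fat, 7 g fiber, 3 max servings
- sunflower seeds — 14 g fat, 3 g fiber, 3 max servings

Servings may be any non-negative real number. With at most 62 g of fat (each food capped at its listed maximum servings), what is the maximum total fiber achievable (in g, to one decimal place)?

19.7 g

Fiber per g fat: avocado 0.3182, hummus 0.3077, sunflower seeds 0.2143.
Take 2.818 servings of avocado: uses 62 g fat, +19.7 g fiber (running total 19.7 g).
Filling greedily by fiber-per-g fat is optimal for one linear limit, giving 19.7 g.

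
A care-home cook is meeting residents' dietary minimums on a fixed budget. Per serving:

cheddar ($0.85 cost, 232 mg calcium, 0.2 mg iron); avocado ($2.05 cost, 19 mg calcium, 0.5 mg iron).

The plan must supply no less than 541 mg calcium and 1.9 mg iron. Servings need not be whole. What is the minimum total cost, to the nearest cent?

$7.85

Compare the cost at each extreme point of the feasible region.
cheddar only: max(541/232, 1.9/0.2) = 9.5 servings → $8.07.
avocado only: max(541/19, 1.9/0.5) = 28.47 servings → $58.37.
cheddar + avocado with both tight: 2.089 servings and 2.964 servings → $7.85.
Cheapest feasible corner: $7.85.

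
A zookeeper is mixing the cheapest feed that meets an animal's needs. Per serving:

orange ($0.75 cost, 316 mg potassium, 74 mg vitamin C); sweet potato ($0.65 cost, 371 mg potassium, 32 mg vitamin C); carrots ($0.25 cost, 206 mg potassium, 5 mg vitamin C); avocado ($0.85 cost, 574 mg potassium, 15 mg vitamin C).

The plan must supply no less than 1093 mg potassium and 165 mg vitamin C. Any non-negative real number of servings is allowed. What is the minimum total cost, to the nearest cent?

A basic optimal solution has at most two foods positive. Try each food alone and each pair with both targets met exactly.
orange only: max(1093/316, 165/74) = 3.459 servings → $2.59.
sweet potato only: max(1093/371, 165/32) = 5.156 servings → $3.35.
carrots only: max(1093/206, 165/5) = 33 servings → $8.25.
avocado only: max(1093/574, 165/15) = 11 servings → $9.35.
orange + sweet potato with both tight: 1.513 servings and 1.657 servings → $2.21.
orange + carrots with both tight: 2.088 servings and 2.103 servings → $2.09.
orange + avocado with both tight: 2.075 servings and 0.7617 servings → $2.20.
sweet potato + carrots: intersection lies outside the first quadrant.
sweet potato + avocado: the both-tight solution has a negative serving — not a feasible corner.
carrots + avocado: the both-tight solution has a negative serving — not a feasible corner.
The minimum over all feasible corners is $2.09.

$2.09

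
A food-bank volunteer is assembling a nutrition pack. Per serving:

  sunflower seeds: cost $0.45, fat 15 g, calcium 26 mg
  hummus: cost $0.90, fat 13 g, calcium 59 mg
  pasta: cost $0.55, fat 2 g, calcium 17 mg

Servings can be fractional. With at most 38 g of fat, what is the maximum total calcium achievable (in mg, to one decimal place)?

Calcium per g fat: pasta 8.5, hummus 4.538, sunflower seeds 1.733.
With no serving limits, spend the whole fat allowance on pasta: 38 g / 2 g × 17 mg = 323.0 mg.

323.0 mg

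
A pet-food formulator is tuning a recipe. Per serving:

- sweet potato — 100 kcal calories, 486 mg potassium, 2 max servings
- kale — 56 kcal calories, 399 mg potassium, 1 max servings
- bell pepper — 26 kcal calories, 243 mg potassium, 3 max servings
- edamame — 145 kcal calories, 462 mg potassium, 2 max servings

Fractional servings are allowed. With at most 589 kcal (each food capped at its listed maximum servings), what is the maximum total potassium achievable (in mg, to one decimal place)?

2912.5 mg

Potassium per kcal: bell pepper 9.346, kale 7.125, sweet potato 4.86, edamame 3.186.
Take 3 servings of bell pepper: uses 78 kcal, +729.0 mg potassium (running total 729.0 mg).
Take 1 serving of kale: uses 56 kcal, +399.0 mg potassium (running total 1128.0 mg).
Take 2 servings of sweet potato: uses 200 kcal, +972.0 mg potassium (running total 2100.0 mg).
Take 1.759 servings of edamame: uses 255 kcal, +812.5 mg potassium (running total 2912.5 mg).
Greedy by best ratio exhausts the calories allowance optimally: 2912.5 mg.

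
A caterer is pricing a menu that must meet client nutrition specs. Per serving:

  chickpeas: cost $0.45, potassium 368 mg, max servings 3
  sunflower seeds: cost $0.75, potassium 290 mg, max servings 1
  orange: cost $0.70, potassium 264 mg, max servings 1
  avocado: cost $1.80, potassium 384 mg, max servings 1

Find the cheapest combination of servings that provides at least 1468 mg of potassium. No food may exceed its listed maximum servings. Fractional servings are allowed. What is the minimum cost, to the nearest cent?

Cost per mg of potassium: chickpeas $0.0012, sunflower seeds $0.0026, orange $0.0027, avocado $0.0047.
Take 3 servings of chickpeas: +1104.0 mg potassium for $1.35 (total $1.35, still need 364.0 mg).
Take 1 serving of sunflower seeds: +290.0 mg potassium for $0.75 (total $2.10, still need 74.0 mg).
Take 0.2803 servings of orange: +74.0 mg potassium for $0.20 (total $2.30, still need 0.0 mg).
Filling from the cheapest source first is optimal under one linear minimum: $2.30.

$2.30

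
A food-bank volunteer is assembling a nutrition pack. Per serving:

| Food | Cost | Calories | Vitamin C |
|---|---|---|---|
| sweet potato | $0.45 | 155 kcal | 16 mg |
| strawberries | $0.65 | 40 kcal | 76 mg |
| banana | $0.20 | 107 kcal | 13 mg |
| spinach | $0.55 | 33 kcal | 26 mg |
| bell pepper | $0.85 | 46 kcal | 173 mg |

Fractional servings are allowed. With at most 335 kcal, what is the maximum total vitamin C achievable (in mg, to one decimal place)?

1259.9 mg

Vitamin C per kcal: bell pepper 3.761, strawberries 1.9, spinach 0.7879, banana 0.1215, sweet potato 0.1032.
With no serving limits, spend the whole calories allowance on bell pepper: 335 kcal / 46 kcal × 173 mg = 1259.9 mg.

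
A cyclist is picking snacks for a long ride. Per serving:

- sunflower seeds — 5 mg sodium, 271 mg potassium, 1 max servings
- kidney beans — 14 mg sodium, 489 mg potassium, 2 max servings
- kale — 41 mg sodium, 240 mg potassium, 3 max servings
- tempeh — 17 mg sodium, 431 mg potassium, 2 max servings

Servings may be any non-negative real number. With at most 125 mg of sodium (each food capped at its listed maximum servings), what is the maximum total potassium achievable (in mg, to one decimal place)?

2450.5 mg

Potassium per mg sodium: sunflower seeds 54.2, kidney beans 34.93, tempeh 25.35, kale 5.854.
Take 1 serving of sunflower seeds: uses 5 mg sodium, +271.0 mg potassium (running total 271.0 mg).
Take 2 servings of kidney beans: uses 28 mg sodium, +978.0 mg potassium (running total 1249.0 mg).
Take 2 servings of tempeh: uses 34 mg sodium, +862.0 mg potassium (running total 2111.0 mg).
Take 1.415 servings of kale: uses 58 mg sodium, +339.5 mg potassium (running total 2450.5 mg).
Greedy by best ratio exhausts the sodium allowance optimally: 2450.5 mg.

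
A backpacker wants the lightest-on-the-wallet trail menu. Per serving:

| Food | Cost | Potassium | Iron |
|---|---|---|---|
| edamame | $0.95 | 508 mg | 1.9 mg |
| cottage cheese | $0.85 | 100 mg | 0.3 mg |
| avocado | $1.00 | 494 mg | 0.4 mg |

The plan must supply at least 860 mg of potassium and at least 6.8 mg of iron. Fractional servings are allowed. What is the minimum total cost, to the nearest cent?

The cheapest plan sits at a corner of the feasible region — with two constraints it uses at most two foods.
edamame only: max(860/508, 6.8/1.9) = 3.579 servings → $3.40.
cottage cheese only: max(860/100, 6.8/0.3) = 22.67 servings → $19.27.
avocado only: max(860/494, 6.8/0.4) = 17 servings → $17.00.
edamame + cottage cheese: the both-tight solution has a negative serving — not a feasible corner.
edamame + avocado with both targets exact would need a negative amount; discard.
cottage cheese + avocado: the both-tight solution has a negative serving — not a feasible corner.
Cheapest feasible corner: $3.40.

$3.40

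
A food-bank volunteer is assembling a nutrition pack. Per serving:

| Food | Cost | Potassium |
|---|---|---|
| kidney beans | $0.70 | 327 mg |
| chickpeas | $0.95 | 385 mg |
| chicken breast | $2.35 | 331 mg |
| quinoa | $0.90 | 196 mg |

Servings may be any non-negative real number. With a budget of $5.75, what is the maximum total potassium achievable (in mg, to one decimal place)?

2686.1 mg

Potassium per dollar: kidney beans 467.1, chickpeas 405.3, quinoa 217.8, chicken breast 140.9.
With no serving limits, spend the whole cost allowance on kidney beans: $5.75 / $0.70 × 327 mg = 2686.1 mg.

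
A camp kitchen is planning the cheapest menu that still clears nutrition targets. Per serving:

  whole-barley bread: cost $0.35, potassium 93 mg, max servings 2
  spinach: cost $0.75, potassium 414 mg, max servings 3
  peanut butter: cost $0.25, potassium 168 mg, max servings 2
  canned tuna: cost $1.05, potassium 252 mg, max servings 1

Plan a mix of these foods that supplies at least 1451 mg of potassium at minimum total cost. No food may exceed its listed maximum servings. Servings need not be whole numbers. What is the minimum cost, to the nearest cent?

$2.52

Cost per mg of potassium: peanut butter $0.0015, spinach $0.0018, whole-barley bread $0.0038, canned tuna $0.0042.
Take 2 servings of peanut butter: +336.0 mg potassium for $0.50 (total $0.50, still need 1115.0 mg).
Take 2.693 servings of spinach: +1115.0 mg potassium for $2.02 (total $2.52, still need 0.0 mg).
Greedy by cheapest-per-mg is optimal for a single linear constraint, so the minimum cost is $2.52.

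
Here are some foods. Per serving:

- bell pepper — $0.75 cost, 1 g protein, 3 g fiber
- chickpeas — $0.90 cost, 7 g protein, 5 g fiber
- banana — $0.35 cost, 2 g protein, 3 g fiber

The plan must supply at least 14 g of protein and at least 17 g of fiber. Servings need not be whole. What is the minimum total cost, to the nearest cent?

$2.21

bell pepper only: max(14/1, 17/3) = 14 servings → $10.50.
chickpeas only: max(14/7, 17/5) = 3.4 servings → $3.06.
banana only: max(14/2, 17/3) = 7 servings → $2.45.
bell pepper + chickpeas with both tight: 3.062 servings and 1.562 servings → $3.70.
bell pepper + banana: intersection lies outside the first quadrant.
chickpeas + banana with both tight: 0.7273 servings and 4.455 servings → $2.21.
So the least-cost plan costs $2.21.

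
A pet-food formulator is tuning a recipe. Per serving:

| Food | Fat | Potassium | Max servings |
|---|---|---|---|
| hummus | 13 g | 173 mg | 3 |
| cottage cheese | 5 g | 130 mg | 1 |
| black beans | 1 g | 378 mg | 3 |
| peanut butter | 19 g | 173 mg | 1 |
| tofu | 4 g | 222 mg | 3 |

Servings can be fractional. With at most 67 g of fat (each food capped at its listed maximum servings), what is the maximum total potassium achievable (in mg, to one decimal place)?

Potassium per g fat: black beans 378, tofu 55.5, cottage cheese 26, hummus 13.31, peanut butter 9.105.
Take 3 servings of black beans: uses 3 g fat, +1134.0 mg potassium (running total 1134.0 mg).
Take 3 servings of tofu: uses 12 g fat, +666.0 mg potassium (running total 1800.0 mg).
Take 1 serving of cottage cheese: uses 5 g fat, +130.0 mg potassium (running total 1930.0 mg).
Take 3 servings of hummus: uses 39 g fat, +519.0 mg potassium (running total 2449.0 mg).
Take 0.4211 servings of peanut butter: uses 8 g fat, +72.8 mg potassium (running total 2521.8 mg).
Greedy by best ratio exhausts the fat allowance optimally: 2521.8 mg.

2521.8 mg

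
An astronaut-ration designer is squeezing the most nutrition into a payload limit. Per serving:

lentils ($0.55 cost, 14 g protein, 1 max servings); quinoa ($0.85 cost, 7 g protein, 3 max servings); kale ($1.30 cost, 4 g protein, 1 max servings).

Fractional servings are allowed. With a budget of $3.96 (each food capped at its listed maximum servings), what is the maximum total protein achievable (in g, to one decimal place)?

Protein per dollar: lentils 25.45, quinoa 8.235, kale 3.077.
Take 1 serving of lentils: spends $0.55, +14.0 g protein (running total 14.0 g).
Take 3 servings of quinoa: spends $2.55, +21.0 g protein (running total 35.0 g).
Take 0.6615 servings of kale: spends $0.86, +2.6 g protein (running total 37.6 g).
Greedy by best ratio exhausts the cost allowance optimally: 37.6 g.

37.6 g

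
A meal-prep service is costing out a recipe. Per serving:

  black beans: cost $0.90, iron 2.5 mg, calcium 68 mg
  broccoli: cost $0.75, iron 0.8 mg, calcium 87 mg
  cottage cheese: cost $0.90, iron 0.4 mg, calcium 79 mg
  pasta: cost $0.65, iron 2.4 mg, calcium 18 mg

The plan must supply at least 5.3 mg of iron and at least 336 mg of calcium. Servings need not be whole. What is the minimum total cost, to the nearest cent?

For a min-cost LP with two ≥-constraints, a basic feasible solution has at most two positive variables.
black beans only: max(5.3/2.5, 336/68) = 4.941 servings → $4.45.
broccoli only: max(5.3/0.8, 336/87) = 6.625 servings → $4.97.
cottage cheese only: max(5.3/0.4, 336/79) = 13.25 servings → $11.93.
pasta only: max(5.3/2.4, 336/18) = 18.67 servings → $12.13.
black beans + broccoli with both tight: 1.179 servings and 2.941 servings → $3.27.
black beans + cottage cheese with both tight: 1.669 servings and 2.816 servings → $4.04.
black beans + pasta with both targets exact would need a negative amount; discard.
broccoli + cottage cheese: intersection lies outside the first quadrant.
broccoli + pasta with both tight: 3.657 servings and 0.9892 servings → $3.39.
cottage cheese + pasta with both tight: 3.898 servings and 1.559 servings → $4.52.
Cheapest feasible corner: $3.27.

$3.27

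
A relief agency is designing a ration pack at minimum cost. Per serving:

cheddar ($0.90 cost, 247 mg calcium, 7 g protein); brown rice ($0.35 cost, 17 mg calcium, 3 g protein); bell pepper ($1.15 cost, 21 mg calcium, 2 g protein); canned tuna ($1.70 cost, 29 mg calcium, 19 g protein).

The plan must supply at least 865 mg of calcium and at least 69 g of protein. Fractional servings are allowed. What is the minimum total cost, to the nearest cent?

This is a tiny linear program; its minimum lies at a vertex of the feasible set. List the vertices and price them.
cheddar only: max(865/247, 69/7) = 9.857 servings → $8.87.
brown rice only: max(865/17, 69/3) = 50.88 servings → $17.81.
bell pepper only: max(865/21, 69/2) = 41.19 servings → $47.37.
canned tuna only: max(865/29, 69/19) = 29.83 servings → $50.71.
cheddar + brown rice with both tight: 2.286 servings and 17.67 servings → $8.24.
cheddar + bell pepper with both tight: 0.8098 servings and 31.67 servings → $37.14.
cheddar + canned tuna with both tight: 3.215 servings and 2.447 servings → $7.05.
brown rice + bell pepper: intersection lies outside the first quadrant.
brown rice + canned tuna: the both-tight solution has a negative serving — not a feasible corner.
bell pepper + canned tuna: the both-tight solution has a negative serving — not a feasible corner.
Cheapest feasible corner: $7.05.

$7.05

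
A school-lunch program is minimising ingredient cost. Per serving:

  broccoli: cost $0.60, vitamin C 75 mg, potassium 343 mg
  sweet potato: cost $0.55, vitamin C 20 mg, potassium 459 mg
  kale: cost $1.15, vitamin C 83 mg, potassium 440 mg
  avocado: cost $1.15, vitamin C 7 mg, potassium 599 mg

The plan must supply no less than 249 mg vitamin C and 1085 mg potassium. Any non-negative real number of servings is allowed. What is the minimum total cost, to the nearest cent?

$1.99

Check every corner: each single food scaled to meet both minima, and each pair solved so both constraints bind.
broccoli only: max(249/75, 1085/343) = 3.32 servings → $1.99.
sweet potato only: max(249/20, 1085/459) = 12.45 servings → $6.85.
kale only: max(249/83, 1085/440) = 3 servings → $3.45.
avocado only: max(249/7, 1085/599) = 35.57 servings → $40.91.
broccoli + sweet potato: the both-tight solution has a negative serving — not a feasible corner.
broccoli + kale: intersection lies outside the first quadrant.
broccoli + avocado: the both-tight solution has a negative serving — not a feasible corner.
sweet potato + kale with both targets exact would need a negative amount; discard.
sweet potato + avocado: intersection lies outside the first quadrant.
kale + avocado: the both-tight solution has a negative serving — not a feasible corner.
Cheapest feasible corner: $1.99.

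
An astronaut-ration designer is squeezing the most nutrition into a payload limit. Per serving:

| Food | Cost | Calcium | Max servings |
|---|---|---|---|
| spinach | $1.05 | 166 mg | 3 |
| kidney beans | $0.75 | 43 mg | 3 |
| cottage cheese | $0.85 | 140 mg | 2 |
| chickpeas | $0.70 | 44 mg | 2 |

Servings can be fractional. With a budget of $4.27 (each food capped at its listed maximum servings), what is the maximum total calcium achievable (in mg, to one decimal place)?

Calcium per dollar: cottage cheese 164.7, spinach 158.1, chickpeas 62.86, kidney beans 57.33.
Take 2 servings of cottage cheese: spends $1.70, +280.0 mg calcium (running total 280.0 mg).
Take 2.448 servings of spinach: spends $2.57, +406.3 mg calcium (running total 686.3 mg).
Greedy by best ratio exhausts the cost allowance optimally: 686.3 mg.

686.3 mg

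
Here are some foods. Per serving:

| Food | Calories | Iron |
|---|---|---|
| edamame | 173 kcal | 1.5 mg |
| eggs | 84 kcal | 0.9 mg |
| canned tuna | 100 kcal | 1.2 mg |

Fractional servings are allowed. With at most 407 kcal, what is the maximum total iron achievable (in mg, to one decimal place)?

Iron per kcal: canned tuna 0.012, eggs 0.01071, edamame 0.008671.
With no serving limits, spend the whole calories allowance on canned tuna: 407 kcal / 100 kcal × 1.2 mg = 4.9 mg.

4.9 mg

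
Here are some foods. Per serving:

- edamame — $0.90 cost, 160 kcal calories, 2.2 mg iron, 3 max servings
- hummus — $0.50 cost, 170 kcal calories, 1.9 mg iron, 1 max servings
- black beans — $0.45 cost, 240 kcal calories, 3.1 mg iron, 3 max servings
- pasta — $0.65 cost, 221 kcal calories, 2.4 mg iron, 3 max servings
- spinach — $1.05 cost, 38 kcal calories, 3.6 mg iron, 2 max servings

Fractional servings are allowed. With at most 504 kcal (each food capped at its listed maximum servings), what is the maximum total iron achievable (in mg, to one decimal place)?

Iron per kcal: spinach 0.09474, edamame 0.01375, black beans 0.01292, hummus 0.01118, pasta 0.01086.
Take 2 servings of spinach: uses 76 kcal, +7.2 mg iron (running total 7.2 mg).
Take 2.675 servings of edamame: uses 428 kcal, +5.9 mg iron (running total 13.1 mg).
Greedy by best ratio exhausts the calories allowance optimally: 13.1 mg.

13.1 mg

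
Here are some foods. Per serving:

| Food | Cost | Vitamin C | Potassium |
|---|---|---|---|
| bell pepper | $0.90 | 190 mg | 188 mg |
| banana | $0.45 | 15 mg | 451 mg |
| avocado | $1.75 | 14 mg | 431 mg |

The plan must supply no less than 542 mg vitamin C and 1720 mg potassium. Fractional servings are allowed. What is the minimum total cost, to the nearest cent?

Two binding constraints pin down two serving amounts, so the optimal mix uses at most two foods. The candidates are each food alone (scaled to the tighter of vitamin C/potassium) and each pair with both constraints tight.
bell pepper only: max(542/190, 1720/188) = 9.149 servings → $8.23.
banana only: max(542/15, 1720/451) = 36.13 servings → $16.26.
avocado only: max(542/14, 1720/431) = 38.71 servings → $67.75.
bell pepper + banana with both tight: 2.638 servings and 2.714 servings → $3.60.
bell pepper + avocado with both tight: 2.644 servings and 2.838 servings → $7.35.
banana + avocado: intersection lies outside the first quadrant.
Cheapest feasible corner: $3.60.

$3.60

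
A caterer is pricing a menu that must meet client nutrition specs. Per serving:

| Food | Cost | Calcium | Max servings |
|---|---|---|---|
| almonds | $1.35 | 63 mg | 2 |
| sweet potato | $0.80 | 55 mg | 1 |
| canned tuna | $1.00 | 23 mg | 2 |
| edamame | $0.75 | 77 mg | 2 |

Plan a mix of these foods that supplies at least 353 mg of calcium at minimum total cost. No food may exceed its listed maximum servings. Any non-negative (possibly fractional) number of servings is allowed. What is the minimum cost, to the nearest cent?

$5.78

Cost per mg of calcium: edamame $0.0097, sweet potato $0.0145, almonds $0.0214, canned tuna $0.0435.
Take 2 servings of edamame: +154.0 mg calcium for $1.50 (total $1.50, still need 199.0 mg).
Take 1 serving of sweet potato: +55.0 mg calcium for $0.80 (total $2.30, still need 144.0 mg).
Take 2 servings of almonds: +126.0 mg calcium for $2.70 (total $5.00, still need 18.0 mg).
Take 0.7826 servings of canned tuna: +18.0 mg calcium for $0.78 (total $5.78, still need 0.0 mg).
Greedy by cheapest-per-mg is optimal for a single linear constraint, so the minimum cost is $5.78.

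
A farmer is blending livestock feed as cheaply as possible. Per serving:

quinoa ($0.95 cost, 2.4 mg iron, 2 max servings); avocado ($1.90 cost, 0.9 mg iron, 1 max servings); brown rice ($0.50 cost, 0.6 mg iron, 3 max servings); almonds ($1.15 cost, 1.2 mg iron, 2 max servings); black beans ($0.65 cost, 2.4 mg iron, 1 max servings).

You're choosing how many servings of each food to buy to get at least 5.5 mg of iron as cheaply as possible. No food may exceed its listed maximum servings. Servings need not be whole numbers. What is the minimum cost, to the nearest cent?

$1.88

Cost per mg of iron: black beans $0.2708, quinoa $0.3958, brown rice $0.8333, almonds $0.9583, avocado $2.1111.
Take 1 serving of black beans: +2.4 mg iron for $0.65 (total $0.65, still need 3.1 mg).
Take 1.292 servings of quinoa: +3.1 mg iron for $1.23 (total $1.88, still need 0.0 mg).
Filling from the cheapest source first is optimal under one linear minimum: $1.88.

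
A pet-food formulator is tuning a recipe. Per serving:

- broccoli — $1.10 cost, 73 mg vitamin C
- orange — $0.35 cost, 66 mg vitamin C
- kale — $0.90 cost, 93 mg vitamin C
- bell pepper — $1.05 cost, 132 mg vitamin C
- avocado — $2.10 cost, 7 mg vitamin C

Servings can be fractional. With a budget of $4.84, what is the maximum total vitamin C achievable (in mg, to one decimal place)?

912.7 mg

Vitamin C per dollar: orange 188.6, bell pepper 125.7, kale 103.3, broccoli 66.36, avocado 3.333.
With no serving limits, spend the whole cost allowance on orange: $4.84 / $0.35 × 66 mg = 912.7 mg.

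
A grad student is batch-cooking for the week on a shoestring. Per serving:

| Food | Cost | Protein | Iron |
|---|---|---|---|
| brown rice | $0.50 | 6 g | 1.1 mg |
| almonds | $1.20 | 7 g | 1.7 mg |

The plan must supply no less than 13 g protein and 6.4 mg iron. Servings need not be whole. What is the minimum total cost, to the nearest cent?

brown rice only: max(13/6, 6.4/1.1) = 5.818 servings → $2.91.
almonds only: max(13/7, 6.4/1.7) = 3.765 servings → $4.52.
brown rice + almonds: intersection lies outside the first quadrant.
So the least-cost plan costs $2.91.

$2.91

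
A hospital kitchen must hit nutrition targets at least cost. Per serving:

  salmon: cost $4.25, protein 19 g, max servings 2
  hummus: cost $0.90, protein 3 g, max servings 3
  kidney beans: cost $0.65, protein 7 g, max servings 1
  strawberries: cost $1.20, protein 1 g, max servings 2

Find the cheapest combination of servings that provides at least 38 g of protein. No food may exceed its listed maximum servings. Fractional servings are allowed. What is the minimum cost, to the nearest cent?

$7.58

Cost per g of protein: kidney beans $0.0929, salmon $0.2237, hummus $0.3000, strawberries $1.2000.
Take 1 serving of kidney beans: +7.0 g protein for $0.65 (total $0.65, still need 31.0 g).
Take 1.632 servings of salmon: +31.0 g protein for $6.93 (total $7.58, still need 0.0 g).
Greedy by cheapest-per-g is optimal for a single linear constraint, so the minimum cost is $7.58.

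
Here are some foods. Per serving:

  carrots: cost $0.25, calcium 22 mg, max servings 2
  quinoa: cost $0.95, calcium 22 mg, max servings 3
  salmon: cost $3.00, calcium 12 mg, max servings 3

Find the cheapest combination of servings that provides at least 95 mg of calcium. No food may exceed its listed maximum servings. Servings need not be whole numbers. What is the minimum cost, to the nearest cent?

$2.70

Cost per mg of calcium: carrots $0.0114, quinoa $0.0432, salmon $0.2500.
Take 2 servings of carrots: +44.0 mg calcium for $0.50 (total $0.50, still need 51.0 mg).
Take 2.318 servings of quinoa: +51.0 mg calcium for $2.20 (total $2.70, still need 0.0 mg).
Filling from the cheapest source first is optimal under one linear minimum: $2.70.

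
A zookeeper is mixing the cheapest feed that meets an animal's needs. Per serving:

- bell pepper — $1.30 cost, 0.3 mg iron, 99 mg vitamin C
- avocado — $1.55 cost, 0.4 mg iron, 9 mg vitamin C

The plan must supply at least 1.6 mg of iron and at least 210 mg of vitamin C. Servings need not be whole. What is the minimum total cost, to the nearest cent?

$6.46

Two binding constraints pin down two serving amounts, so the optimal mix uses at most two foods. The candidates are each food alone (scaled to the tighter of iron/vitamin C) and each pair with both constraints tight.
bell pepper only: max(1.6/0.3, 210/99) = 5.333 servings → $6.93.
avocado only: max(1.6/0.4, 210/9) = 23.33 servings → $36.17.
bell pepper + avocado with both tight: 1.886 servings and 2.585 servings → $6.46.
Cheapest feasible corner: $6.46.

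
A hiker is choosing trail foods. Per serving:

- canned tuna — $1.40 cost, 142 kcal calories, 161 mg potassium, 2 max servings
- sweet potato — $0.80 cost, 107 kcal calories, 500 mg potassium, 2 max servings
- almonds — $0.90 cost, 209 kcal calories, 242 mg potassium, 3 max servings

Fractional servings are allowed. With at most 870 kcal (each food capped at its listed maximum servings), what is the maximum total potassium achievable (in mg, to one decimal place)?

Potassium per kcal: sweet potato 4.673, almonds 1.158, canned tuna 1.134.
Take 2 servings of sweet potato: uses 214 kcal, +1000.0 mg potassium (running total 1000.0 mg).
Take 3 servings of almonds: uses 627 kcal, +726.0 mg potassium (running total 1726.0 mg).
Take 0.2042 servings of canned tuna: uses 29 kcal, +32.9 mg potassium (running total 1758.9 mg).
Filling greedily by potassium-per-kcal is optimal for one linear limit, giving 1758.9 mg.

1758.9 mg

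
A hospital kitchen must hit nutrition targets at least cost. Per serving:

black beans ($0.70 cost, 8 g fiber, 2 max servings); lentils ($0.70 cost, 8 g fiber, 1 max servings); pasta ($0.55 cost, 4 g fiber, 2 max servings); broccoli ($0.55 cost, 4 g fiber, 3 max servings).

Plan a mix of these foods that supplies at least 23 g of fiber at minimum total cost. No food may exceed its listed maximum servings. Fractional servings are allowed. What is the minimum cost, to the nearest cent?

$2.01

Cost per g of fiber: black beans $0.0875, lentils $0.0875, pasta $0.1375, broccoli $0.1375.
Take 2 servings of black beans: +16.0 g fiber for $1.40 (total $1.40, still need 7.0 g).
Take 0.875 servings of lentils: +7.0 g fiber for $0.61 (total $2.01, still need 0.0 g).
Greedy by cheapest-per-g is optimal for a single linear constraint, so the minimum cost is $2.01.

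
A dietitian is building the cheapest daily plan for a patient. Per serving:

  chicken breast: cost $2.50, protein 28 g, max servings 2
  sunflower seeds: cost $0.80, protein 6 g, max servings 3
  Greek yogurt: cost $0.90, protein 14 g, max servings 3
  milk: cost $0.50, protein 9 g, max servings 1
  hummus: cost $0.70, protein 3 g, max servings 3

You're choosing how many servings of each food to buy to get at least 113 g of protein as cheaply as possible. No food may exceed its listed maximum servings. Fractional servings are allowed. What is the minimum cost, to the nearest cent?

$9.00

Cost per g of protein: milk $0.0556, Greek yogurt $0.0643, chicken breast $0.0893, sunflower seeds $0.1333, hummus $0.2333.
Take 1 serving of milk: +9.0 g protein for $0.50 (total $0.50, still need 104.0 g).
Take 3 servings of Greek yogurt: +42.0 g protein for $2.70 (total $3.20, still need 62.0 g).
Take 2 servings of chicken breast: +56.0 g protein for $5.00 (total $8.20, still need 6.0 g).
Take 1 serving of sunflower seeds: +6.0 g protein for $0.80 (total $9.00, still need 0.0 g).
Filling from the cheapest source first is optimal under one linear minimum: $9.00.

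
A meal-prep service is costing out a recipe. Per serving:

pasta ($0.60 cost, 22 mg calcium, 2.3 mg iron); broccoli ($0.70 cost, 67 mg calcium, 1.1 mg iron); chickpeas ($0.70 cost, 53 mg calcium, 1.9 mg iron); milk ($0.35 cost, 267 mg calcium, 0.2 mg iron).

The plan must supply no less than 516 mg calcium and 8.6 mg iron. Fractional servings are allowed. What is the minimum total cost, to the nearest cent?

This is a tiny linear program; its minimum lies at a vertex of the feasible set. List the vertices and price them.
pasta only: max(516/22, 8.6/2.3) = 23.45 servings → $14.07.
broccoli only: max(516/67, 8.6/1.1) = 7.818 servings → $5.47.
chickpeas only: max(516/53, 8.6/1.9) = 9.736 servings → $6.82.
milk only: max(516/267, 8.6/0.2) = 43 servings → $15.05.
pasta + broccoli with both tight: 0.0662 servings and 7.68 servings → $5.42.
pasta + chickpeas with both targets exact would need a negative amount; discard.
pasta + milk with both tight: 3.597 servings and 1.636 servings → $2.73.
broccoli + chickpeas with both tight: 7.603 servings and 0.1246 servings → $5.41.
broccoli + milk with both targets exact would need a negative amount; discard.
chickpeas + milk with both tight: 4.415 servings and 1.056 servings → $3.46.
Cheapest feasible corner: $2.73.

$2.73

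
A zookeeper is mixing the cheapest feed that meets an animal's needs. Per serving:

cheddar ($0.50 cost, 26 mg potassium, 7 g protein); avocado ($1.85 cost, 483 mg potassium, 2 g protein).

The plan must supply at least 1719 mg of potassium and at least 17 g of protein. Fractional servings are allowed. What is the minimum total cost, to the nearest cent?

$7.16

A basic optimal solution has at most two foods positive. Try each food alone and each pair with both targets met exactly.
cheddar only: max(1719/26, 17/7) = 66.12 servings → $33.06.
avocado only: max(1719/483, 17/2) = 8.5 servings → $15.72.
cheddar + avocado with both tight: 1.434 servings and 3.482 servings → $7.16.
The minimum over all feasible corners is $7.16.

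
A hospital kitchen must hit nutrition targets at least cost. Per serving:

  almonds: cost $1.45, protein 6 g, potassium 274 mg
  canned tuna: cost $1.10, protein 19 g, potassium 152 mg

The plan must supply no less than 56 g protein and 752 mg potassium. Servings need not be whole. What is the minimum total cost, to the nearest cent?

This is a tiny linear program; its minimum lies at a vertex of the feasible set. List the vertices and price them.
almonds only: max(56/6, 752/274) = 9.333 servings → $13.53.
canned tuna only: max(56/19, 752/152) = 4.947 servings → $5.44.
almonds + canned tuna with both tight: 1.345 servings and 2.523 servings → $4.73.
The minimum over all feasible corners is $4.73.

$4.73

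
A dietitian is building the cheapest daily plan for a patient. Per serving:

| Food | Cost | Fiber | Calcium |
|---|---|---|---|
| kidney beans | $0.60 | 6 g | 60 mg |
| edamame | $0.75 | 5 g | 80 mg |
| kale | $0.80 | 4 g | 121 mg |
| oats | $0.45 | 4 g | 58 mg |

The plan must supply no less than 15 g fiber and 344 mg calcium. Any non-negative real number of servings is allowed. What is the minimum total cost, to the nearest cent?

The cheapest plan sits at a corner of the feasible region — with two constraints it uses at most two foods.
kidney beans only: max(15/6, 344/60) = 5.733 servings → $3.44.
edamame only: max(15/5, 344/80) = 4.3 servings → $3.23.
kale only: max(15/4, 344/121) = 3.75 servings → $3.00.
oats only: max(15/4, 344/58) = 5.931 servings → $2.67.
kidney beans + edamame with both targets exact would need a negative amount; discard.
kidney beans + kale with both tight: 0.9033 servings and 2.395 servings → $2.46.
kidney beans + oats: intersection lies outside the first quadrant.
edamame + kale with both tight: 1.54 servings and 1.825 servings → $2.61.
edamame + oats: the both-tight solution has a negative serving — not a feasible corner.
kale + oats with both tight: 2.008 servings and 1.742 servings → $2.39.
So the least-cost plan costs $2.39.

$2.39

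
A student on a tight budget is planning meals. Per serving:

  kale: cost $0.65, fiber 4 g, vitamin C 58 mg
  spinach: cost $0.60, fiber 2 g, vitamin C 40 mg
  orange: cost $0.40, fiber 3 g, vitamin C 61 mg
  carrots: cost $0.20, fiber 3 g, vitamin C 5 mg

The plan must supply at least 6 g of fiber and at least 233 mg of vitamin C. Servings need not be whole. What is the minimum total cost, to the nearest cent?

$1.53

With two linear requirements the optimum uses one or two foods; enumerate the corners.
kale only: max(6/4, 233/58) = 4.017 servings → $2.61.
spinach only: max(6/2, 233/40) = 5.825 servings → $3.50.
orange only: max(6/3, 233/61) = 3.82 servings → $1.53.
carrots only: max(6/3, 233/5) = 46.6 servings → $9.32.
kale + spinach with both targets exact would need a negative amount; discard.
kale + orange: intersection lies outside the first quadrant.
kale + carrots: the both-tight solution has a negative serving — not a feasible corner.
spinach + orange with both targets exact would need a negative amount; discard.
spinach + carrots: intersection lies outside the first quadrant.
orange + carrots: intersection lies outside the first quadrant.
The minimum over all feasible corners is $1.53.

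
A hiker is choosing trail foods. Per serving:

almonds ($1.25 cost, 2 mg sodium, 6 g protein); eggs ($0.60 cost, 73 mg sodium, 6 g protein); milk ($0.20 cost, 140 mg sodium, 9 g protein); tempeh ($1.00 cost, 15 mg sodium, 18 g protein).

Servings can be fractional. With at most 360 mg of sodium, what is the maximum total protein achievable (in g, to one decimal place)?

Protein per mg sodium: almonds 3, tempeh 1.2, eggs 0.08219, milk 0.06429.
With no serving limits, spend the whole sodium allowance on almonds: 360 mg / 2 mg × 6 g = 1080.0 g.

1080.0 g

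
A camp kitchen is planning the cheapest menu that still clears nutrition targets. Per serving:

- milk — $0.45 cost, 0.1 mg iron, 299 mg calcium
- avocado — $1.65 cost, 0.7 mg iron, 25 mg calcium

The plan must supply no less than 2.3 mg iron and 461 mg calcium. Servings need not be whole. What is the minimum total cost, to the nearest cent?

$5.70

At the optimum either one food covers both requirements or two foods hit both targets exactly; no other combination can be cheaper.
milk only: max(2.3/0.1, 461/299) = 23 servings → $10.35.
avocado only: max(2.3/0.7, 461/25) = 18.44 servings → $30.43.
milk + avocado with both tight: 1.282 servings and 3.103 servings → $5.70.
Cheapest feasible corner: $5.70.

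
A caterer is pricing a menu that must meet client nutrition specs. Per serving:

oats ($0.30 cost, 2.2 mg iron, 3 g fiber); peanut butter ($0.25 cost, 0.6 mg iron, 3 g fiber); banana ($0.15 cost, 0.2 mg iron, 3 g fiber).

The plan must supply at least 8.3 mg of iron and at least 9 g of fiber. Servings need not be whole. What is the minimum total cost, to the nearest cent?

$1.13

Minimising a linear cost over {iron ≥ 8.3, fiber ≥ 9, servings ≥ 0} — the optimum is at a vertex, using one or two foods.
oats only: max(8.3/2.2, 9/3) = 3.773 servings → $1.13.
peanut butter only: max(8.3/0.6, 9/3) = 13.83 servings → $3.46.
banana only: max(8.3/0.2, 9/3) = 41.5 servings → $6.22.
oats + peanut butter with both targets exact would need a negative amount; discard.
oats + banana: intersection lies outside the first quadrant.
peanut butter + banana: intersection lies outside the first quadrant.
Cheapest feasible corner: $1.13.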